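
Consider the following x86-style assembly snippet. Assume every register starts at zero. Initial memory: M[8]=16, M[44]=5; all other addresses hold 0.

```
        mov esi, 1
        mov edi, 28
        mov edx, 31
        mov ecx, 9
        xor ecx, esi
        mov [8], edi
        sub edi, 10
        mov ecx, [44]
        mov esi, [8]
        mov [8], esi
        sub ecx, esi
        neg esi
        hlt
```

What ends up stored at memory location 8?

28

mov esi, 1 → esi=1
mov edi, 28 → edi=28
mov edx, 31 → edx=31
mov ecx, 9 → ecx=9
xor ecx, esi → ecx=9^1=8
mov [8], edi → M[8]=28
sub edi, 10 → edi=28-10=18
mov ecx, [44] → ecx=M[44]=5
mov esi, [8] → esi=M[8]=28
mov [8], esi → M[8]=28
sub ecx, esi → ecx=5-28=-23
neg esi → esi=-(28)=-28
halt.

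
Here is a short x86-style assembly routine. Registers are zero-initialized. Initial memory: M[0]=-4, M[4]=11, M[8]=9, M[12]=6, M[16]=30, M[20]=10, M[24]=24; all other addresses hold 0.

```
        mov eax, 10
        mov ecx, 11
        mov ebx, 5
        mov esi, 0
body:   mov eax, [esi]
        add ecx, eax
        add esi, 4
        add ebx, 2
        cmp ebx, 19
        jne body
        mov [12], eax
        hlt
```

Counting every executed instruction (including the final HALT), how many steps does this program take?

eax=10
ecx=11
ebx=5
esi=0
eax=M[0]=-4
ecx=11+(-4)=7
esi=0+4=4
ebx=5+2=7
cmp ebx, 19  (cmp 7,19)
jne body: taken
eax=M[4]=11
ecx=7+11=18
esi=4+4=8
ebx=7+2=9
cmp ebx, 19  (cmp 9,19)
jne body: taken
eax=M[8]=9
ecx=18+9=27
esi=8+4=12
ebx=9+2=11
cmp ebx, 19  (cmp 11,19)
jne body: taken
eax=M[12]=6
ecx=27+6=33
esi=12+4=16
ebx=11+2=13
cmp ebx, 19  (cmp 13,19)
jne body: taken
eax=M[16]=30
ecx=33+30=63
esi=16+4=20
ebx=13+2=15
cmp ebx, 19  (cmp 15,19)
jne body: taken
eax=M[20]=10
ecx=63+10=73
esi=20+4=24
ebx=15+2=17
cmp ebx, 19  (cmp 17,19)
jne body: taken
eax=M[24]=24
ecx=73+24=97
esi=24+4=28
ebx=17+2=19
cmp ebx, 19  (cmp 19,19)
jne body: not taken
mov [12], eax → M[12]=24
halt.
Total executed instructions: 48.

48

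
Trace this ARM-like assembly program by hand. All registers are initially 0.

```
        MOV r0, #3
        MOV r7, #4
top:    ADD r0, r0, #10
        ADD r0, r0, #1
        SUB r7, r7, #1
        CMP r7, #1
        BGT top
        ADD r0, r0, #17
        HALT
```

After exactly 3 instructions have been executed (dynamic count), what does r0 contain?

13

after MOV r0, #3: r0=3
after MOV r7, #4: r7=4
after ADD r0, r0, #10: r0=3+10=13
After step 3: r0 = 13.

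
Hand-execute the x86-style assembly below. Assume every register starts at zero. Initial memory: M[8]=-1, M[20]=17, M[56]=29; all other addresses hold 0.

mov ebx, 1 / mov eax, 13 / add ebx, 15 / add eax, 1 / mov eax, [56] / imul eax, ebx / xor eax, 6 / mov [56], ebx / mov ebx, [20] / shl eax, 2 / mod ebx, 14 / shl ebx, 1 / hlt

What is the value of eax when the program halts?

after mov ebx, 1: ebx=1
after mov eax, 13: eax=13
after add ebx, 15: ebx=1+15=16
after add eax, 1: eax=13+1=14
after mov eax, [56]: eax=M[56]=29
after imul eax, ebx: eax=29*16=464
after xor eax, 6: eax=464^6=470
mov [56], ebx → M[56]=16
after mov ebx, [20]: ebx=M[20]=17
after shl eax, 2: eax=470<<2=1880
after mod ebx, 14: ebx=17%14=3
after shl ebx, 1: ebx=3<<1=6
halt.

1880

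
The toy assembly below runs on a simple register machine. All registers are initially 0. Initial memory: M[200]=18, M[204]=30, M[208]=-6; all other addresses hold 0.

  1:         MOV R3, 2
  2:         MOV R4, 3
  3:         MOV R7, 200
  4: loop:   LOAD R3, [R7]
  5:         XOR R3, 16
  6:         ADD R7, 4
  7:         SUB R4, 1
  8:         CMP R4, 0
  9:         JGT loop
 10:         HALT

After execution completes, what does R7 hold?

MOV R3, 2 → R3=2
MOV R4, 3 → R4=3
MOV R7, 200 → R7=200
LOAD R3, [R7] → R3=M[200]=18
XOR R3, 16 → R3=18^16=2
ADD R7, 4 → R7=200+4=204
SUB R4, 1 → R4=3-1=2
CMP R4, 0  (cmp 2,0)
JGT loop: taken
LOAD R3, [R7] → R3=M[204]=30
XOR R3, 16 → R3=30^16=14
ADD R7, 4 → R7=204+4=208
SUB R4, 1 → R4=2-1=1
CMP R4, 0  (cmp 1,0)
JGT loop: taken
LOAD R3, [R7] → R3=M[208]=-6
XOR R3, 16 → R3=(-6)^16=-22
ADD R7, 4 → R7=208+4=212
SUB R4, 1 → R4=1-1=0
CMP R4, 0  (cmp 0,0)
JGT loop: not taken
halt.

212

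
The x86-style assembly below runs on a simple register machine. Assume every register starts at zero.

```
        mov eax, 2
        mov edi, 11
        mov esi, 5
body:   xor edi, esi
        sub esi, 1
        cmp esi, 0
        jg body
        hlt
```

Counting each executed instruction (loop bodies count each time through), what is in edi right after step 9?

after mov eax, 2: eax=2
after mov edi, 11: edi=11
after mov esi, 5: esi=5
after xor edi, esi: edi=11^5=14
after sub esi, 1: esi=5-1=4
cmp esi, 0  (cmp 4,0)
jg body: taken
after xor edi, esi: edi=14^4=10
after sub esi, 1: esi=4-1=3
After step 9: edi = 10.

10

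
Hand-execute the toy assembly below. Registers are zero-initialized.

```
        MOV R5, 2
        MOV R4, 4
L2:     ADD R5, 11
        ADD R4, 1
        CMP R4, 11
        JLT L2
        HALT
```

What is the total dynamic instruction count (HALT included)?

MOV R5, 2 → R5=2
MOV R4, 4 → R4=4
ADD R5, 11 → R5=2+11=13
ADD R4, 1 → R4=4+1=5
CMP R4, 11  (cmp 5,11)
JLT L2: taken
ADD R5, 11 → R5=13+11=24
ADD R4, 1 → R4=5+1=6
CMP R4, 11  (cmp 6,11)
JLT L2: taken
ADD R5, 11 → R5=24+11=35
ADD R4, 1 → R4=6+1=7
CMP R4, 11  (cmp 7,11)
JLT L2: taken
ADD R5, 11 → R5=35+11=46
ADD R4, 1 → R4=7+1=8
CMP R4, 11  (cmp 8,11)
JLT L2: taken
ADD R5, 11 → R5=46+11=57
ADD R4, 1 → R4=8+1=9
CMP R4, 11  (cmp 9,11)
JLT L2: taken
ADD R5, 11 → R5=57+11=68
ADD R4, 1 → R4=9+1=10
CMP R4, 11  (cmp 10,11)
JLT L2: taken
ADD R5, 11 → R5=68+11=79
ADD R4, 1 → R4=10+1=11
CMP R4, 11  (cmp 11,11)
JLT L2: not taken
halt.
Total executed instructions: 31.

31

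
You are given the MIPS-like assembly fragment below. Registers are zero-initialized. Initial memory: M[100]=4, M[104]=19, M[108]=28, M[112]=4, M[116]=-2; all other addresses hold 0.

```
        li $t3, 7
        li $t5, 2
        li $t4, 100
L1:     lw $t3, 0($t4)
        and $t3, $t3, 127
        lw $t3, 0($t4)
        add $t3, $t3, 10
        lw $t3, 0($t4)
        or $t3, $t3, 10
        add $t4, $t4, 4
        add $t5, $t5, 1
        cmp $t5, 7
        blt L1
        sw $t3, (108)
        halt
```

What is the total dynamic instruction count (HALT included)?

$t3=7
$t5=2
$t4=100
$t3=M[100]=4
$t3=4&127=4
$t3=M[100]=4
$t3=4+10=14
$t3=M[100]=4
$t3=4|10=14
$t4=100+4=104
$t5=2+1=3
cmp $t5, 7  (cmp 3,7)
blt L1: taken
$t3=M[104]=19
$t3=19&127=19
$t3=M[104]=19
$t3=19+10=29
$t3=M[104]=19
$t3=19|10=27
$t4=104+4=108
$t5=3+1=4
cmp $t5, 7  (cmp 4,7)
blt L1: taken
$t3=M[108]=28
$t3=28&127=28
$t3=M[108]=28
$t3=28+10=38
$t3=M[108]=28
$t3=28|10=30
$t4=108+4=112
$t5=4+1=5
cmp $t5, 7  (cmp 5,7)
blt L1: taken
$t3=M[112]=4
$t3=4&127=4
$t3=M[112]=4
$t3=4+10=14
$t3=M[112]=4
$t3=4|10=14
$t4=112+4=116
$t5=5+1=6
cmp $t5, 7  (cmp 6,7)
blt L1: taken
$t3=M[116]=-2
$t3=(-2)&127=126
$t3=M[116]=-2
$t3=(-2)+10=8
$t3=M[116]=-2
$t3=(-2)|10=-2
$t4=116+4=120
$t5=6+1=7
cmp $t5, 7  (cmp 7,7)
blt L1: not taken
sw $t3, (108) → M[108]=-2
halt.
Total executed instructions: 55.

55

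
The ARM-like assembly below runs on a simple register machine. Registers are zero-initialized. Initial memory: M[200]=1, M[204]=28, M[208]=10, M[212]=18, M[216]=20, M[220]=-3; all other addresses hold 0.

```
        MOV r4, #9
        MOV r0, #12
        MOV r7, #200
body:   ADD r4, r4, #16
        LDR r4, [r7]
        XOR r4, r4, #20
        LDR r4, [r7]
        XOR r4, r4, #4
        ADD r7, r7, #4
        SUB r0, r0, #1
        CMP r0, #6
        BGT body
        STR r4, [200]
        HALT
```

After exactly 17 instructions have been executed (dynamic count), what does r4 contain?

24

r4=9
r0=12
r7=200
r4=9+16=25
r4=M[200]=1
r4=1^20=21
r4=M[200]=1
r4=1^4=5
r7=200+4=204
r0=12-1=11
CMP r0, #6  (cmp 11,6)
BGT body: taken
r4=5+16=21
r4=M[204]=28
r4=28^20=8
r4=M[204]=28
r4=28^4=24
After step 17: r4 = 24.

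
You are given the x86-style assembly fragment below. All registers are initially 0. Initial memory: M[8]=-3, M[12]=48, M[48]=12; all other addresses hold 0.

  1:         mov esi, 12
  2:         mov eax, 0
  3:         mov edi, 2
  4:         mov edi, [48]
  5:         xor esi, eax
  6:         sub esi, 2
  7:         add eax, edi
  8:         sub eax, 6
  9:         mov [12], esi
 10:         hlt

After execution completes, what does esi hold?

mov esi, 12 → esi=12
mov eax, 0 → eax=0
mov edi, 2 → edi=2
mov edi, [48] → edi=M[48]=12
xor esi, eax → esi=12^0=12
sub esi, 2 → esi=12-2=10
add eax, edi → eax=0+12=12
sub eax, 6 → eax=12-6=6
mov [12], esi → M[12]=10
halt.

10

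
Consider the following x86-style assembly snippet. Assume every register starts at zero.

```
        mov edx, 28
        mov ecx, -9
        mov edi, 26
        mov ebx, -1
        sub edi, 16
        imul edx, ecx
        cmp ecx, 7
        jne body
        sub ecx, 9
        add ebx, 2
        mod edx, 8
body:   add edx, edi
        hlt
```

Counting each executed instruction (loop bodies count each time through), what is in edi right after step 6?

after mov edx, 28: edx=28
after mov ecx, -9: ecx=-9
after mov edi, 26: edi=26
after mov ebx, -1: ebx=-1
after sub edi, 16: edi=26-16=10
after imul edx, ecx: edx=28*(-9)=-252
After step 6: edi = 10.

10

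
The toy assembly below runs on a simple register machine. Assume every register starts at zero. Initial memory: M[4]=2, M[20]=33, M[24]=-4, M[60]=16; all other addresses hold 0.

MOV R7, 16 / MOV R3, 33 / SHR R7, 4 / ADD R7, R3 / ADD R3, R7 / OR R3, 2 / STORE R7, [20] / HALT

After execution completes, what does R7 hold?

R7=16
R3=33
R7=16>>4=1
R7=1+33=34
R3=33+34=67
R3=67|2=67
STORE R7, [20] → M[20]=34
halt.

34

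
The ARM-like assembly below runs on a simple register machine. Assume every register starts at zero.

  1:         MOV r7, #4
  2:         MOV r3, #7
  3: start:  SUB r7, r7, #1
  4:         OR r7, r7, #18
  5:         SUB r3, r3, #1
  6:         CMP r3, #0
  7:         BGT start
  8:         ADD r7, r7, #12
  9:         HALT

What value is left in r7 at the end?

MOV r7, #4 → r7=4
MOV r3, #7 → r3=7
SUB r7, r7, #1 → r7=4-1=3
OR r7, r7, #18 → r7=3|18=19
SUB r3, r3, #1 → r3=7-1=6
CMP r3, #0  (cmp 6,0)
BGT start: taken
SUB r7, r7, #1 → r7=19-1=18
OR r7, r7, #18 → r7=18|18=18
SUB r3, r3, #1 → r3=6-1=5
CMP r3, #0  (cmp 5,0)
BGT start: taken
SUB r7, r7, #1 → r7=18-1=17
OR r7, r7, #18 → r7=17|18=19
SUB r3, r3, #1 → r3=5-1=4
CMP r3, #0  (cmp 4,0)
BGT start: taken
SUB r7, r7, #1 → r7=19-1=18
OR r7, r7, #18 → r7=18|18=18
SUB r3, r3, #1 → r3=4-1=3
CMP r3, #0  (cmp 3,0)
BGT start: taken
SUB r7, r7, #1 → r7=18-1=17
OR r7, r7, #18 → r7=17|18=19
SUB r3, r3, #1 → r3=3-1=2
CMP r3, #0  (cmp 2,0)
BGT start: taken
SUB r7, r7, #1 → r7=19-1=18
OR r7, r7, #18 → r7=18|18=18
SUB r3, r3, #1 → r3=2-1=1
CMP r3, #0  (cmp 1,0)
BGT start: taken
SUB r7, r7, #1 → r7=18-1=17
OR r7, r7, #18 → r7=17|18=19
SUB r3, r3, #1 → r3=1-1=0
CMP r3, #0  (cmp 0,0)
BGT start: not taken
ADD r7, r7, #12 → r7=19+12=31
halt.

31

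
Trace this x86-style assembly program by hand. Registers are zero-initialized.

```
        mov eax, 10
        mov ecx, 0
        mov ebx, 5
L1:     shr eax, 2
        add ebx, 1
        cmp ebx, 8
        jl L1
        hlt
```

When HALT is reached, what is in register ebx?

8

eax=10
ecx=0
ebx=5
eax=10>>2=2
ebx=5+1=6
cmp ebx, 8  (cmp 6,8)
jl L1: taken
eax=2>>2=0
ebx=6+1=7
cmp ebx, 8  (cmp 7,8)
jl L1: taken
eax=0>>2=0
ebx=7+1=8
cmp ebx, 8  (cmp 8,8)
jl L1: not taken
halt.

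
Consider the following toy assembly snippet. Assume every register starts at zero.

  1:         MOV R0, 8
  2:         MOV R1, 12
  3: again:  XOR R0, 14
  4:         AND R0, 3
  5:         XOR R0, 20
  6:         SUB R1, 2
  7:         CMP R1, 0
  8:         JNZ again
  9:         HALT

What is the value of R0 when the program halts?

20

after MOV R0, 8: R0=8
after MOV R1, 12: R1=12
after XOR R0, 14: R0=8^14=6
after AND R0, 3: R0=6&3=2
after XOR R0, 20: R0=2^20=22
after SUB R1, 2: R1=12-2=10
CMP R1, 0  (cmp 10,0)
JNZ again: taken
after XOR R0, 14: R0=22^14=24
after AND R0, 3: R0=24&3=0
after XOR R0, 20: R0=0^20=20
after SUB R1, 2: R1=10-2=8
CMP R1, 0  (cmp 8,0)
JNZ again: taken
after XOR R0, 14: R0=20^14=26
after AND R0, 3: R0=26&3=2
after XOR R0, 20: R0=2^20=22
after SUB R1, 2: R1=8-2=6
CMP R1, 0  (cmp 6,0)
JNZ again: taken
after XOR R0, 14: R0=22^14=24
after AND R0, 3: R0=24&3=0
after XOR R0, 20: R0=0^20=20
after SUB R1, 2: R1=6-2=4
CMP R1, 0  (cmp 4,0)
JNZ again: taken
after XOR R0, 14: R0=20^14=26
after AND R0, 3: R0=26&3=2
after XOR R0, 20: R0=2^20=22
after SUB R1, 2: R1=4-2=2
CMP R1, 0  (cmp 2,0)
JNZ again: taken
after XOR R0, 14: R0=22^14=24
after AND R0, 3: R0=24&3=0
after XOR R0, 20: R0=0^20=20
after SUB R1, 2: R1=2-2=0
CMP R1, 0  (cmp 0,0)
JNZ again: not taken
halt.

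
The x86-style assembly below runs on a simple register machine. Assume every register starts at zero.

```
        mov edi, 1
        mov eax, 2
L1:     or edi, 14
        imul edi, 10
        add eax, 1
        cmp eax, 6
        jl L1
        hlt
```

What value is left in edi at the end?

after mov edi, 1: edi=1
after mov eax, 2: eax=2
after or edi, 14: edi=1|14=15
after imul edi, 10: edi=15*10=150
after add eax, 1: eax=2+1=3
cmp eax, 6  (cmp 3,6)
jl L1: taken
after or edi, 14: edi=150|14=158
after imul edi, 10: edi=158*10=1580
after add eax, 1: eax=3+1=4
cmp eax, 6  (cmp 4,6)
jl L1: taken
after or edi, 14: edi=1580|14=1582
after imul edi, 10: edi=1582*10=15820
after add eax, 1: eax=4+1=5
cmp eax, 6  (cmp 5,6)
jl L1: taken
after or edi, 14: edi=15820|14=15822
after imul edi, 10: edi=15822*10=158220
after add eax, 1: eax=5+1=6
cmp eax, 6  (cmp 6,6)
jl L1: not taken
halt.

158220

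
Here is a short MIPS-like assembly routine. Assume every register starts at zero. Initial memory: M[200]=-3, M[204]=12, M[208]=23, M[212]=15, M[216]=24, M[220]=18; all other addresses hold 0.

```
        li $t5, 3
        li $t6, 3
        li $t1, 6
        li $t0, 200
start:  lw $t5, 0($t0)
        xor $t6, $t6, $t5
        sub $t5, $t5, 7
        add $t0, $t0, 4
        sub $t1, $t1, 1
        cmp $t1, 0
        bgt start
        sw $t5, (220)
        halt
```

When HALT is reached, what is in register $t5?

11

$t5=3
$t6=3
$t1=6
$t0=200
$t5=M[200]=-3
$t6=3^(-3)=-2
$t5=(-3)-7=-10
$t0=200+4=204
$t1=6-1=5
cmp $t1, 0  (cmp 5,0)
bgt start: taken
$t5=M[204]=12
$t6=(-2)^12=-14
$t5=12-7=5
$t0=204+4=208
$t1=5-1=4
cmp $t1, 0  (cmp 4,0)
bgt start: taken
$t5=M[208]=23
$t6=(-14)^23=-27
$t5=23-7=16
$t0=208+4=212
$t1=4-1=3
cmp $t1, 0  (cmp 3,0)
bgt start: taken
$t5=M[212]=15
$t6=(-27)^15=-22
$t5=15-7=8
$t0=212+4=216
$t1=3-1=2
cmp $t1, 0  (cmp 2,0)
bgt start: taken
$t5=M[216]=24
$t6=(-22)^24=-14
$t5=24-7=17
$t0=216+4=220
$t1=2-1=1
cmp $t1, 0  (cmp 1,0)
bgt start: taken
$t5=M[220]=18
$t6=(-14)^18=-32
$t5=18-7=11
$t0=220+4=224
$t1=1-1=0
cmp $t1, 0  (cmp 0,0)
bgt start: not taken
sw $t5, (220) → M[220]=11
halt.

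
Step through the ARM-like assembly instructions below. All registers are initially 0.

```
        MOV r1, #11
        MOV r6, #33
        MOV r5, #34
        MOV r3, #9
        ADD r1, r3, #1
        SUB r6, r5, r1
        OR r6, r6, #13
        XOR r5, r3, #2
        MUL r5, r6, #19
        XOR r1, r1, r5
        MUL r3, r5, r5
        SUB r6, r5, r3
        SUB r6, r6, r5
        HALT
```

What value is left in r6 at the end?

after MOV r1, #11: r1=11
after MOV r6, #33: r6=33
after MOV r5, #34: r5=34
after MOV r3, #9: r3=9
after ADD r1, r3, #1: r1=9+1=10
after SUB r6, r5, r1: r6=34-10=24
after OR r6, r6, #13: r6=24|13=29
after XOR r5, r3, #2: r5=9^2=11
after MUL r5, r6, #19: r5=29*19=551
after XOR r1, r1, r5: r1=10^551=557
after MUL r3, r5, r5: r3=551*551=303601
after SUB r6, r5, r3: r6=551-303601=-303050
after SUB r6, r6, r5: r6=(-303050)-551=-303601
halt.

-303601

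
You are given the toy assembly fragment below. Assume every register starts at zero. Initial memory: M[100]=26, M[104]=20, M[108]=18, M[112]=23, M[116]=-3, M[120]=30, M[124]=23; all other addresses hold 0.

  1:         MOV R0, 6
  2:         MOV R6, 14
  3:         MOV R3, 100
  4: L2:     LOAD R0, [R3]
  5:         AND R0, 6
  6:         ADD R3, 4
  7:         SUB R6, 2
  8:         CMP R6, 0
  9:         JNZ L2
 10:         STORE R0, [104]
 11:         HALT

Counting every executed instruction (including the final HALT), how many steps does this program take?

47

after MOV R0, 6: R0=6
after MOV R6, 14: R6=14
after MOV R3, 100: R3=100
after LOAD R0, [R3]: R0=M[100]=26
after AND R0, 6: R0=26&6=2
after ADD R3, 4: R3=100+4=104
after SUB R6, 2: R6=14-2=12
CMP R6, 0  (cmp 12,0)
JNZ L2: taken
after LOAD R0, [R3]: R0=M[104]=20
after AND R0, 6: R0=20&6=4
after ADD R3, 4: R3=104+4=108
after SUB R6, 2: R6=12-2=10
CMP R6, 0  (cmp 10,0)
JNZ L2: taken
after LOAD R0, [R3]: R0=M[108]=18
after AND R0, 6: R0=18&6=2
after ADD R3, 4: R3=108+4=112
after SUB R6, 2: R6=10-2=8
CMP R6, 0  (cmp 8,0)
JNZ L2: taken
after LOAD R0, [R3]: R0=M[112]=23
after AND R0, 6: R0=23&6=6
after ADD R3, 4: R3=112+4=116
after SUB R6, 2: R6=8-2=6
CMP R6, 0  (cmp 6,0)
JNZ L2: taken
after LOAD R0, [R3]: R0=M[116]=-3
after AND R0, 6: R0=(-3)&6=4
after ADD R3, 4: R3=116+4=120
after SUB R6, 2: R6=6-2=4
CMP R6, 0  (cmp 4,0)
JNZ L2: taken
after LOAD R0, [R3]: R0=M[120]=30
after AND R0, 6: R0=30&6=6
after ADD R3, 4: R3=120+4=124
after SUB R6, 2: R6=4-2=2
CMP R6, 0  (cmp 2,0)
JNZ L2: taken
after LOAD R0, [R3]: R0=M[124]=23
after AND R0, 6: R0=23&6=6
after ADD R3, 4: R3=124+4=128
after SUB R6, 2: R6=2-2=0
CMP R6, 0  (cmp 0,0)
JNZ L2: not taken
STORE R0, [104] → M[104]=6
halt.
Total executed instructions: 47.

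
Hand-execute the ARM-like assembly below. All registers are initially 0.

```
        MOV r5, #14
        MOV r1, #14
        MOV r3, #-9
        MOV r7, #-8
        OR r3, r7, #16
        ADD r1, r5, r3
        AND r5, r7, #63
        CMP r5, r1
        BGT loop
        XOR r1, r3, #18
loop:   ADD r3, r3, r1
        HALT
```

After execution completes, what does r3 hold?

r5=14
r1=14
r3=-9
r7=-8
r3=(-8)|16=-8
r1=14+(-8)=6
r5=(-8)&63=56
CMP r5, r1  (cmp 56,6)
BGT loop: taken
r3=(-8)+6=-2
halt.

-2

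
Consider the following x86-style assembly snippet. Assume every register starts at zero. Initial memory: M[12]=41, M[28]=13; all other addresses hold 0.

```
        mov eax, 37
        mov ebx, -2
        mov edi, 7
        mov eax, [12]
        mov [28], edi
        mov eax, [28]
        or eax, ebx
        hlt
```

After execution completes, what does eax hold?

eax=37
ebx=-2
edi=7
eax=M[12]=41
mov [28], edi → M[28]=7
eax=M[28]=7
eax=7|(-2)=-1
halt.

-1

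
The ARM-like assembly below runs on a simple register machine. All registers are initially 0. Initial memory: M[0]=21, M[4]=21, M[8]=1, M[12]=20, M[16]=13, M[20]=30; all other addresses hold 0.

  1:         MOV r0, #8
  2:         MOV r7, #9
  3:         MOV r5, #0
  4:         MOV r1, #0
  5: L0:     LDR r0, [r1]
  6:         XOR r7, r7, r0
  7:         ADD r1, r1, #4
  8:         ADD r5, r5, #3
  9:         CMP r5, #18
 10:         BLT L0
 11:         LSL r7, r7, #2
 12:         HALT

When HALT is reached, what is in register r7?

after MOV r0, #8: r0=8
after MOV r7, #9: r7=9
after MOV r5, #0: r5=0
after MOV r1, #0: r1=0
after LDR r0, [r1]: r0=M[0]=21
after XOR r7, r7, r0: r7=9^21=28
after ADD r1, r1, #4: r1=0+4=4
after ADD r5, r5, #3: r5=0+3=3
CMP r5, #18  (cmp 3,18)
BLT L0: taken
after LDR r0, [r1]: r0=M[4]=21
after XOR r7, r7, r0: r7=28^21=9
after ADD r1, r1, #4: r1=4+4=8
after ADD r5, r5, #3: r5=3+3=6
CMP r5, #18  (cmp 6,18)
BLT L0: taken
after LDR r0, [r1]: r0=M[8]=1
after XOR r7, r7, r0: r7=9^1=8
after ADD r1, r1, #4: r1=8+4=12
after ADD r5, r5, #3: r5=6+3=9
CMP r5, #18  (cmp 9,18)
BLT L0: taken
after LDR r0, [r1]: r0=M[12]=20
after XOR r7, r7, r0: r7=8^20=28
after ADD r1, r1, #4: r1=12+4=16
after ADD r5, r5, #3: r5=9+3=12
CMP r5, #18  (cmp 12,18)
BLT L0: taken
after LDR r0, [r1]: r0=M[16]=13
after XOR r7, r7, r0: r7=28^13=17
after ADD r1, r1, #4: r1=16+4=20
after ADD r5, r5, #3: r5=12+3=15
CMP r5, #18  (cmp 15,18)
BLT L0: taken
after LDR r0, [r1]: r0=M[20]=30
after XOR r7, r7, r0: r7=17^30=15
after ADD r1, r1, #4: r1=20+4=24
after ADD r5, r5, #3: r5=15+3=18
CMP r5, #18  (cmp 18,18)
BLT L0: not taken
after LSL r7, r7, #2: r7=15<<2=60
halt.

60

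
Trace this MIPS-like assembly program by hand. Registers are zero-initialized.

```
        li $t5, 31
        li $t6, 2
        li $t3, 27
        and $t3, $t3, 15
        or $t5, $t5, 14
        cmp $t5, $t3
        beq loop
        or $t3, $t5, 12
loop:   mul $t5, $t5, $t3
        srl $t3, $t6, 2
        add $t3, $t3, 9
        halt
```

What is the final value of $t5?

after li $t5, 31: $t5=31
after li $t6, 2: $t6=2
after li $t3, 27: $t3=27
after and $t3, $t3, 15: $t3=27&15=11
after or $t5, $t5, 14: $t5=31|14=31
cmp $t5, $t3  (cmp 31,11)
beq loop: not taken
after or $t3, $t5, 12: $t3=31|12=31
after mul $t5, $t5, $t3: $t5=31*31=961
after srl $t3, $t6, 2: $t3=2>>2=0
after add $t3, $t3, 9: $t3=0+9=9
halt.

961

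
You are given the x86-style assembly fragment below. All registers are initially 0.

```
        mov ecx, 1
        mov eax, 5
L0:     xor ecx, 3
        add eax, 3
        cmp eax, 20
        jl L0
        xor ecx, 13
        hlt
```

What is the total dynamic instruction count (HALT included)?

mov ecx, 1 → ecx=1
mov eax, 5 → eax=5
xor ecx, 3 → ecx=1^3=2
add eax, 3 → eax=5+3=8
cmp eax, 20  (cmp 8,20)
jl L0: taken
xor ecx, 3 → ecx=2^3=1
add eax, 3 → eax=8+3=11
cmp eax, 20  (cmp 11,20)
jl L0: taken
xor ecx, 3 → ecx=1^3=2
add eax, 3 → eax=11+3=14
cmp eax, 20  (cmp 14,20)
jl L0: taken
xor ecx, 3 → ecx=2^3=1
add eax, 3 → eax=14+3=17
cmp eax, 20  (cmp 17,20)
jl L0: taken
xor ecx, 3 → ecx=1^3=2
add eax, 3 → eax=17+3=20
cmp eax, 20  (cmp 20,20)
jl L0: not taken
xor ecx, 13 → ecx=2^13=15
halt.
Total executed instructions: 24.

24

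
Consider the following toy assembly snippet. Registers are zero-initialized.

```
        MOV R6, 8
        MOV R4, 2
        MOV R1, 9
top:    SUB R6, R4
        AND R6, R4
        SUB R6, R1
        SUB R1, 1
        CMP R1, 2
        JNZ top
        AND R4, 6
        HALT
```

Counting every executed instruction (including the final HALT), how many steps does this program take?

47

after MOV R6, 8: R6=8
after MOV R4, 2: R4=2
after MOV R1, 9: R1=9
after SUB R6, R4: R6=8-2=6
after AND R6, R4: R6=6&2=2
after SUB R6, R1: R6=2-9=-7
after SUB R1, 1: R1=9-1=8
CMP R1, 2  (cmp 8,2)
JNZ top: taken
after SUB R6, R4: R6=(-7)-2=-9
after AND R6, R4: R6=(-9)&2=2
after SUB R6, R1: R6=2-8=-6
after SUB R1, 1: R1=8-1=7
CMP R1, 2  (cmp 7,2)
JNZ top: taken
after SUB R6, R4: R6=(-6)-2=-8
after AND R6, R4: R6=(-8)&2=0
after SUB R6, R1: R6=0-7=-7
after SUB R1, 1: R1=7-1=6
CMP R1, 2  (cmp 6,2)
JNZ top: taken
after SUB R6, R4: R6=(-7)-2=-9
after AND R6, R4: R6=(-9)&2=2
after SUB R6, R1: R6=2-6=-4
after SUB R1, 1: R1=6-1=5
CMP R1, 2  (cmp 5,2)
JNZ top: taken
after SUB R6, R4: R6=(-4)-2=-6
after AND R6, R4: R6=(-6)&2=2
after SUB R6, R1: R6=2-5=-3
after SUB R1, 1: R1=5-1=4
CMP R1, 2  (cmp 4,2)
JNZ top: taken
after SUB R6, R4: R6=(-3)-2=-5
after AND R6, R4: R6=(-5)&2=2
after SUB R6, R1: R6=2-4=-2
after SUB R1, 1: R1=4-1=3
CMP R1, 2  (cmp 3,2)
JNZ top: taken
after SUB R6, R4: R6=(-2)-2=-4
after AND R6, R4: R6=(-4)&2=0
after SUB R6, R1: R6=0-3=-3
after SUB R1, 1: R1=3-1=2
CMP R1, 2  (cmp 2,2)
JNZ top: not taken
after AND R4, 6: R4=2&6=2
halt.
Total executed instructions: 47.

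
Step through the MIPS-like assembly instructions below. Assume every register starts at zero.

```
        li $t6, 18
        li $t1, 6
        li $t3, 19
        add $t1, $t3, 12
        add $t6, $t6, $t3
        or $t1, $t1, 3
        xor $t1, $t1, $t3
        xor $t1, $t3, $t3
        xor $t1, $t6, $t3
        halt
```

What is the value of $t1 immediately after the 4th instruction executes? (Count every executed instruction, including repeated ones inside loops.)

$t6=18
$t1=6
$t3=19
$t1=19+12=31
After step 4: $t1 = 31.

31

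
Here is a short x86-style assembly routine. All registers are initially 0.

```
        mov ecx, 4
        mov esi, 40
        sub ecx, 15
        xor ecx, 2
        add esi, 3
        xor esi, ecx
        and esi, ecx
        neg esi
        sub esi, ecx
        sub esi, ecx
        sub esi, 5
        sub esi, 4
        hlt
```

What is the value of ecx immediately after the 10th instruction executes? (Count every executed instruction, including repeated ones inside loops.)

-9

ecx=4
esi=40
ecx=4-15=-11
ecx=(-11)^2=-9
esi=40+3=43
esi=43^(-9)=-36
esi=(-36)&(-9)=-44
esi=-(-44)=44
esi=44-(-9)=53
esi=53-(-9)=62
After step 10: ecx = -9.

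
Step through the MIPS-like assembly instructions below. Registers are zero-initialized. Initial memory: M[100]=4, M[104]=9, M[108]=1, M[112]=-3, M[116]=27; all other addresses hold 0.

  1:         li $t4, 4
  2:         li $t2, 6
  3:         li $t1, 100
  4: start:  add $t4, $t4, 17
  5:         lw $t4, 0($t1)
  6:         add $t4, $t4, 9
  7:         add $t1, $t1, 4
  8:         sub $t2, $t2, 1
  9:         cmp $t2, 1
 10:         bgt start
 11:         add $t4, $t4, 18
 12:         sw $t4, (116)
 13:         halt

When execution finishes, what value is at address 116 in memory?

li $t4, 4 → $t4=4
li $t2, 6 → $t2=6
li $t1, 100 → $t1=100
add $t4, $t4, 17 → $t4=4+17=21
lw $t4, 0($t1) → $t4=M[100]=4
add $t4, $t4, 9 → $t4=4+9=13
add $t1, $t1, 4 → $t1=100+4=104
sub $t2, $t2, 1 → $t2=6-1=5
cmp $t2, 1  (cmp 5,1)
bgt start: taken
add $t4, $t4, 17 → $t4=13+17=30
lw $t4, 0($t1) → $t4=M[104]=9
add $t4, $t4, 9 → $t4=9+9=18
add $t1, $t1, 4 → $t1=104+4=108
sub $t2, $t2, 1 → $t2=5-1=4
cmp $t2, 1  (cmp 4,1)
bgt start: taken
add $t4, $t4, 17 → $t4=18+17=35
lw $t4, 0($t1) → $t4=M[108]=1
add $t4, $t4, 9 → $t4=1+9=10
add $t1, $t1, 4 → $t1=108+4=112
sub $t2, $t2, 1 → $t2=4-1=3
cmp $t2, 1  (cmp 3,1)
bgt start: taken
add $t4, $t4, 17 → $t4=10+17=27
lw $t4, 0($t1) → $t4=M[112]=-3
add $t4, $t4, 9 → $t4=(-3)+9=6
add $t1, $t1, 4 → $t1=112+4=116
sub $t2, $t2, 1 → $t2=3-1=2
cmp $t2, 1  (cmp 2,1)
bgt start: taken
add $t4, $t4, 17 → $t4=6+17=23
lw $t4, 0($t1) → $t4=M[116]=27
add $t4, $t4, 9 → $t4=27+9=36
add $t1, $t1, 4 → $t1=116+4=120
sub $t2, $t2, 1 → $t2=2-1=1
cmp $t2, 1  (cmp 1,1)
bgt start: not taken
add $t4, $t4, 18 → $t4=36+18=54
sw $t4, (116) → M[116]=54
halt.

54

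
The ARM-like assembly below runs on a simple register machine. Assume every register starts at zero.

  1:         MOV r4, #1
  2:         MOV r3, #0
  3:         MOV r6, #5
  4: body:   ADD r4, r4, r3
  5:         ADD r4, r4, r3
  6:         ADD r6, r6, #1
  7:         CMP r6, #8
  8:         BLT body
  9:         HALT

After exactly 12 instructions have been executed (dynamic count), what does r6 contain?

7

r4=1
r3=0
r6=5
r4=1+0=1
r4=1+0=1
r6=5+1=6
CMP r6, #8  (cmp 6,8)
BLT body: taken
r4=1+0=1
r4=1+0=1
r6=6+1=7
CMP r6, #8  (cmp 7,8)
After step 12: r6 = 7.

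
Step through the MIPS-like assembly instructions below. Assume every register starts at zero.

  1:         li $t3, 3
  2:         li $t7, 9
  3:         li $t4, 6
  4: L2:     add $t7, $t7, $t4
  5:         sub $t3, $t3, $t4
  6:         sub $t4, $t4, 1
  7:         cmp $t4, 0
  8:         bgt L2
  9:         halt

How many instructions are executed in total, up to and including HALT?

34

after li $t3, 3: $t3=3
after li $t7, 9: $t7=9
after li $t4, 6: $t4=6
after add $t7, $t7, $t4: $t7=9+6=15
after sub $t3, $t3, $t4: $t3=3-6=-3
after sub $t4, $t4, 1: $t4=6-1=5
cmp $t4, 0  (cmp 5,0)
bgt L2: taken
after add $t7, $t7, $t4: $t7=15+5=20
after sub $t3, $t3, $t4: $t3=(-3)-5=-8
after sub $t4, $t4, 1: $t4=5-1=4
cmp $t4, 0  (cmp 4,0)
bgt L2: taken
after add $t7, $t7, $t4: $t7=20+4=24
after sub $t3, $t3, $t4: $t3=(-8)-4=-12
after sub $t4, $t4, 1: $t4=4-1=3
cmp $t4, 0  (cmp 3,0)
bgt L2: taken
after add $t7, $t7, $t4: $t7=24+3=27
after sub $t3, $t3, $t4: $t3=(-12)-3=-15
after sub $t4, $t4, 1: $t4=3-1=2
cmp $t4, 0  (cmp 2,0)
bgt L2: taken
after add $t7, $t7, $t4: $t7=27+2=29
after sub $t3, $t3, $t4: $t3=(-15)-2=-17
after sub $t4, $t4, 1: $t4=2-1=1
cmp $t4, 0  (cmp 1,0)
bgt L2: taken
after add $t7, $t7, $t4: $t7=29+1=30
after sub $t3, $t3, $t4: $t3=(-17)-1=-18
after sub $t4, $t4, 1: $t4=1-1=0
cmp $t4, 0  (cmp 0,0)
bgt L2: not taken
halt.
Total executed instructions: 34.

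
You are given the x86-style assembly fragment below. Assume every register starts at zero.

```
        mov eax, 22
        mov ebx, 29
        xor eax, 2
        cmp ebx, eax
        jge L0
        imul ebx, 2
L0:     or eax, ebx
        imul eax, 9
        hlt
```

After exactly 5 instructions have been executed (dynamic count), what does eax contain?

eax=22
ebx=29
eax=22^2=20
cmp ebx, eax  (cmp 29,20)
jge L0: taken
After step 5: eax = 20.

20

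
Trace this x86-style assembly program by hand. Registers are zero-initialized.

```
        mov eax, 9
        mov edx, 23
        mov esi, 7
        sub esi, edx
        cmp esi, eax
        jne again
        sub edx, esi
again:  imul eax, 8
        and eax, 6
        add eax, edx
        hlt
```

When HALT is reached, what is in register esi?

eax=9
edx=23
esi=7
esi=7-23=-16
cmp esi, eax  (cmp -16,9)
jne again: taken
eax=9*8=72
eax=72&6=0
eax=0+23=23
halt.

-16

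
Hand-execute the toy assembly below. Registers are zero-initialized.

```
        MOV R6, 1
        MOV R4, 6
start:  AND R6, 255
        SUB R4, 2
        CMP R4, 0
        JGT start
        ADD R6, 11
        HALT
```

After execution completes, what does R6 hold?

12

after MOV R6, 1: R6=1
after MOV R4, 6: R4=6
after AND R6, 255: R6=1&255=1
after SUB R4, 2: R4=6-2=4
CMP R4, 0  (cmp 4,0)
JGT start: taken
after AND R6, 255: R6=1&255=1
after SUB R4, 2: R4=4-2=2
CMP R4, 0  (cmp 2,0)
JGT start: taken
after AND R6, 255: R6=1&255=1
after SUB R4, 2: R4=2-2=0
CMP R4, 0  (cmp 0,0)
JGT start: not taken
after ADD R6, 11: R6=1+11=12
halt.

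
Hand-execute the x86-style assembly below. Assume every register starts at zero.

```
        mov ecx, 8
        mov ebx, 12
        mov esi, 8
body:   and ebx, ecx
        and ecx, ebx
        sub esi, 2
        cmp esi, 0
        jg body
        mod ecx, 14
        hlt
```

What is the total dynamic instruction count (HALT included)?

mov ecx, 8 → ecx=8
mov ebx, 12 → ebx=12
mov esi, 8 → esi=8
and ebx, ecx → ebx=12&8=8
and ecx, ebx → ecx=8&8=8
sub esi, 2 → esi=8-2=6
cmp esi, 0  (cmp 6,0)
jg body: taken
and ebx, ecx → ebx=8&8=8
and ecx, ebx → ecx=8&8=8
sub esi, 2 → esi=6-2=4
cmp esi, 0  (cmp 4,0)
jg body: taken
and ebx, ecx → ebx=8&8=8
and ecx, ebx → ecx=8&8=8
sub esi, 2 → esi=4-2=2
cmp esi, 0  (cmp 2,0)
jg body: taken
and ebx, ecx → ebx=8&8=8
and ecx, ebx → ecx=8&8=8
sub esi, 2 → esi=2-2=0
cmp esi, 0  (cmp 0,0)
jg body: not taken
mod ecx, 14 → ecx=8%14=8
halt.
Total executed instructions: 25.

25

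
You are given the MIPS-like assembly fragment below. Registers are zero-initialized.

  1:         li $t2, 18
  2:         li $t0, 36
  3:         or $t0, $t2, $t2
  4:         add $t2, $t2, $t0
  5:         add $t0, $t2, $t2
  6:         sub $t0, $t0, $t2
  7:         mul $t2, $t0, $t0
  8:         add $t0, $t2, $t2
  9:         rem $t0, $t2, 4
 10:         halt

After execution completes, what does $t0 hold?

$t2=18
$t0=36
$t0=18|18=18
$t2=18+18=36
$t0=36+36=72
$t0=72-36=36
$t2=36*36=1296
$t0=1296+1296=2592
$t0=1296%4=0
halt.

0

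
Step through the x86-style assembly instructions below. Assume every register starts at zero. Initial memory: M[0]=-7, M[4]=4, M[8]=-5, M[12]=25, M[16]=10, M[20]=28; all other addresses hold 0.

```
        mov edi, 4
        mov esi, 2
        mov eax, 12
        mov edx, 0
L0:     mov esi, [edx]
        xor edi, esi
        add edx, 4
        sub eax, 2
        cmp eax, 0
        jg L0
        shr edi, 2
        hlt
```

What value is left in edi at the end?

after mov edi, 4: edi=4
after mov esi, 2: esi=2
after mov eax, 12: eax=12
after mov edx, 0: edx=0
after mov esi, [edx]: esi=M[0]=-7
after xor edi, esi: edi=4^(-7)=-3
after add edx, 4: edx=0+4=4
after sub eax, 2: eax=12-2=10
cmp eax, 0  (cmp 10,0)
jg L0: taken
after mov esi, [edx]: esi=M[4]=4
after xor edi, esi: edi=(-3)^4=-7
after add edx, 4: edx=4+4=8
after sub eax, 2: eax=10-2=8
cmp eax, 0  (cmp 8,0)
jg L0: taken
after mov esi, [edx]: esi=M[8]=-5
after xor edi, esi: edi=(-7)^(-5)=2
after add edx, 4: edx=8+4=12
after sub eax, 2: eax=8-2=6
cmp eax, 0  (cmp 6,0)
jg L0: taken
after mov esi, [edx]: esi=M[12]=25
after xor edi, esi: edi=2^25=27
after add edx, 4: edx=12+4=16
after sub eax, 2: eax=6-2=4
cmp eax, 0  (cmp 4,0)
jg L0: taken
after mov esi, [edx]: esi=M[16]=10
after xor edi, esi: edi=27^10=17
after add edx, 4: edx=16+4=20
after sub eax, 2: eax=4-2=2
cmp eax, 0  (cmp 2,0)
jg L0: taken
after mov esi, [edx]: esi=M[20]=28
after xor edi, esi: edi=17^28=13
after add edx, 4: edx=20+4=24
after sub eax, 2: eax=2-2=0
cmp eax, 0  (cmp 0,0)
jg L0: not taken
after shr edi, 2: edi=13>>2=3
halt.

3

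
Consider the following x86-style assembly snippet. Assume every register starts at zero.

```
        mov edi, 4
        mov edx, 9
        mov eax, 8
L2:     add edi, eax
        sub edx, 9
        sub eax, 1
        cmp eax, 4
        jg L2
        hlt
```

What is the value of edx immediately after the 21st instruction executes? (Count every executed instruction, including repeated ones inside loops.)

mov edi, 4 → edi=4
mov edx, 9 → edx=9
mov eax, 8 → eax=8
add edi, eax → edi=4+8=12
sub edx, 9 → edx=9-9=0
sub eax, 1 → eax=8-1=7
cmp eax, 4  (cmp 7,4)
jg L2: taken
add edi, eax → edi=12+7=19
sub edx, 9 → edx=0-9=-9
sub eax, 1 → eax=7-1=6
cmp eax, 4  (cmp 6,4)
jg L2: taken
add edi, eax → edi=19+6=25
sub edx, 9 → edx=(-9)-9=-18
sub eax, 1 → eax=6-1=5
cmp eax, 4  (cmp 5,4)
jg L2: taken
add edi, eax → edi=25+5=30
sub edx, 9 → edx=(-18)-9=-27
sub eax, 1 → eax=5-1=4
After step 21: edx = -27.

-27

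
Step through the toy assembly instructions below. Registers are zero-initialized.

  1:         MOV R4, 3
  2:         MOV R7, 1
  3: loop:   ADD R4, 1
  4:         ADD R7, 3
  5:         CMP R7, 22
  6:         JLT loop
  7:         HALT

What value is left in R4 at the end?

10

R4=3
R7=1
R4=3+1=4
R7=1+3=4
CMP R7, 22  (cmp 4,22)
JLT loop: taken
R4=4+1=5
R7=4+3=7
CMP R7, 22  (cmp 7,22)
JLT loop: taken
R4=5+1=6
R7=7+3=10
CMP R7, 22  (cmp 10,22)
JLT loop: taken
R4=6+1=7
R7=10+3=13
CMP R7, 22  (cmp 13,22)
JLT loop: taken
R4=7+1=8
R7=13+3=16
CMP R7, 22  (cmp 16,22)
JLT loop: taken
R4=8+1=9
R7=16+3=19
CMP R7, 22  (cmp 19,22)
JLT loop: taken
R4=9+1=10
R7=19+3=22
CMP R7, 22  (cmp 22,22)
JLT loop: not taken
halt.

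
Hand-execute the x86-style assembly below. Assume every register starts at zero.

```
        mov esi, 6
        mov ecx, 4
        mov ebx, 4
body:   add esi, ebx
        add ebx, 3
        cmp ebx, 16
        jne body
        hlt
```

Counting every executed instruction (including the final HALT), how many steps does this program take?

after mov esi, 6: esi=6
after mov ecx, 4: ecx=4
after mov ebx, 4: ebx=4
after add esi, ebx: esi=6+4=10
after add ebx, 3: ebx=4+3=7
cmp ebx, 16  (cmp 7,16)
jne body: taken
after add esi, ebx: esi=10+7=17
after add ebx, 3: ebx=7+3=10
cmp ebx, 16  (cmp 10,16)
jne body: taken
after add esi, ebx: esi=17+10=27
after add ebx, 3: ebx=10+3=13
cmp ebx, 16  (cmp 13,16)
jne body: taken
after add esi, ebx: esi=27+13=40
after add ebx, 3: ebx=13+3=16
cmp ebx, 16  (cmp 16,16)
jne body: not taken
halt.
Total executed instructions: 20.

20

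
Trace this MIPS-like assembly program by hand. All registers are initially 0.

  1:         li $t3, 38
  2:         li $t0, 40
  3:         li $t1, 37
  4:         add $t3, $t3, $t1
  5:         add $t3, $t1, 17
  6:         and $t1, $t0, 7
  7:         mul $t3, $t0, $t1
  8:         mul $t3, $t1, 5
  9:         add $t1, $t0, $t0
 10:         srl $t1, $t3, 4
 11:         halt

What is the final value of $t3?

after li $t3, 38: $t3=38
after li $t0, 40: $t0=40
after li $t1, 37: $t1=37
after add $t3, $t3, $t1: $t3=38+37=75
after add $t3, $t1, 17: $t3=37+17=54
after and $t1, $t0, 7: $t1=40&7=0
after mul $t3, $t0, $t1: $t3=40*0=0
after mul $t3, $t1, 5: $t3=0*5=0
after add $t1, $t0, $t0: $t1=40+40=80
after srl $t1, $t3, 4: $t1=0>>4=0
halt.

0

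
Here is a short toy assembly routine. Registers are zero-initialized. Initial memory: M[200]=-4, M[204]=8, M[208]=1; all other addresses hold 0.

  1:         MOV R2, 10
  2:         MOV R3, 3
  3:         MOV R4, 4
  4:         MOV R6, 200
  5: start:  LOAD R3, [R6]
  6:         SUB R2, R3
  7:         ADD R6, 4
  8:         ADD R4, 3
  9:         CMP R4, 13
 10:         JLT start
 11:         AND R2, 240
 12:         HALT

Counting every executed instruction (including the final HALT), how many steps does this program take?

24

R2=10
R3=3
R4=4
R6=200
R3=M[200]=-4
R2=10-(-4)=14
R6=200+4=204
R4=4+3=7
CMP R4, 13  (cmp 7,13)
JLT start: taken
R3=M[204]=8
R2=14-8=6
R6=204+4=208
R4=7+3=10
CMP R4, 13  (cmp 10,13)
JLT start: taken
R3=M[208]=1
R2=6-1=5
R6=208+4=212
R4=10+3=13
CMP R4, 13  (cmp 13,13)
JLT start: not taken
R2=5&240=0
halt.
Total executed instructions: 24.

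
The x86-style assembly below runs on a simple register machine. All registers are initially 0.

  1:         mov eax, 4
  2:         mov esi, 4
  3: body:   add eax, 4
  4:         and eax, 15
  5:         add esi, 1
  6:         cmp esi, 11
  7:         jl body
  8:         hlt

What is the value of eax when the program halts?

after mov eax, 4: eax=4
after mov esi, 4: esi=4
after add eax, 4: eax=4+4=8
after and eax, 15: eax=8&15=8
after add esi, 1: esi=4+1=5
cmp esi, 11  (cmp 5,11)
jl body: taken
after add eax, 4: eax=8+4=12
after and eax, 15: eax=12&15=12
after add esi, 1: esi=5+1=6
cmp esi, 11  (cmp 6,11)
jl body: taken
after add eax, 4: eax=12+4=16
after and eax, 15: eax=16&15=0
after add esi, 1: esi=6+1=7
cmp esi, 11  (cmp 7,11)
jl body: taken
after add eax, 4: eax=0+4=4
after and eax, 15: eax=4&15=4
after add esi, 1: esi=7+1=8
cmp esi, 11  (cmp 8,11)
jl body: taken
after add eax, 4: eax=4+4=8
after and eax, 15: eax=8&15=8
after add esi, 1: esi=8+1=9
cmp esi, 11  (cmp 9,11)
jl body: taken
after add eax, 4: eax=8+4=12
after and eax, 15: eax=12&15=12
after add esi, 1: esi=9+1=10
cmp esi, 11  (cmp 10,11)
jl body: taken
after add eax, 4: eax=12+4=16
after and eax, 15: eax=16&15=0
after add esi, 1: esi=10+1=11
cmp esi, 11  (cmp 11,11)
jl body: not taken
halt.

0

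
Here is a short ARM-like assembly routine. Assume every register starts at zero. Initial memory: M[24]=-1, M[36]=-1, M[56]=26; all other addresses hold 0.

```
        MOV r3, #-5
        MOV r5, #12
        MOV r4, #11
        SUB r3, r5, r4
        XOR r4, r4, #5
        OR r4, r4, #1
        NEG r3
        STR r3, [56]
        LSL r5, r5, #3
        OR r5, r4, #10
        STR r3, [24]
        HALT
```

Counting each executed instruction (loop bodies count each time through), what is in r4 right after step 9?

15

MOV r3, #-5 → r3=-5
MOV r5, #12 → r5=12
MOV r4, #11 → r4=11
SUB r3, r5, r4 → r3=12-11=1
XOR r4, r4, #5 → r4=11^5=14
OR r4, r4, #1 → r4=14|1=15
NEG r3 → r3=-(1)=-1
STR r3, [56] → M[56]=-1
LSL r5, r5, #3 → r5=12<<3=96
After step 9: r4 = 15.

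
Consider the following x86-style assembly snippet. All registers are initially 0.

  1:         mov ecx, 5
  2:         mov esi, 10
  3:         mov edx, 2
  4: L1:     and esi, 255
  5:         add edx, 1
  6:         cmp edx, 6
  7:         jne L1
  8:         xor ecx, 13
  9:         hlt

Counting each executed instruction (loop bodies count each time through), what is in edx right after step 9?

after mov ecx, 5: ecx=5
after mov esi, 10: esi=10
after mov edx, 2: edx=2
after and esi, 255: esi=10&255=10
after add edx, 1: edx=2+1=3
cmp edx, 6  (cmp 3,6)
jne L1: taken
after and esi, 255: esi=10&255=10
after add edx, 1: edx=3+1=4
After step 9: edx = 4.

4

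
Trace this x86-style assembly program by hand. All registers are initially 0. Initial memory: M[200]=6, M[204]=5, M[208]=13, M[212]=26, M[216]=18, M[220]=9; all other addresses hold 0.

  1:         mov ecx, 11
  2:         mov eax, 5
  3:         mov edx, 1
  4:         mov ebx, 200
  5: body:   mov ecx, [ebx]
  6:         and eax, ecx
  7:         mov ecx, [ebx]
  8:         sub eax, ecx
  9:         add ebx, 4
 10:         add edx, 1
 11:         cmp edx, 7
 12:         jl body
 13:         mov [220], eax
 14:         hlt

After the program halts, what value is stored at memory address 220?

ecx=11
eax=5
edx=1
ebx=200
ecx=M[200]=6
eax=5&6=4
ecx=M[200]=6
eax=4-6=-2
ebx=200+4=204
edx=1+1=2
cmp edx, 7  (cmp 2,7)
jl body: taken
ecx=M[204]=5
eax=(-2)&5=4
ecx=M[204]=5
eax=4-5=-1
ebx=204+4=208
edx=2+1=3
cmp edx, 7  (cmp 3,7)
jl body: taken
ecx=M[208]=13
eax=(-1)&13=13
ecx=M[208]=13
eax=13-13=0
ebx=208+4=212
edx=3+1=4
cmp edx, 7  (cmp 4,7)
jl body: taken
ecx=M[212]=26
eax=0&26=0
ecx=M[212]=26
eax=0-26=-26
ebx=212+4=216
edx=4+1=5
cmp edx, 7  (cmp 5,7)
jl body: taken
ecx=M[216]=18
eax=(-26)&18=2
ecx=M[216]=18
eax=2-18=-16
ebx=216+4=220
edx=5+1=6
cmp edx, 7  (cmp 6,7)
jl body: taken
ecx=M[220]=9
eax=(-16)&9=0
ecx=M[220]=9
eax=0-9=-9
ebx=220+4=224
edx=6+1=7
cmp edx, 7  (cmp 7,7)
jl body: not taken
mov [220], eax → M[220]=-9
halt.

-9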